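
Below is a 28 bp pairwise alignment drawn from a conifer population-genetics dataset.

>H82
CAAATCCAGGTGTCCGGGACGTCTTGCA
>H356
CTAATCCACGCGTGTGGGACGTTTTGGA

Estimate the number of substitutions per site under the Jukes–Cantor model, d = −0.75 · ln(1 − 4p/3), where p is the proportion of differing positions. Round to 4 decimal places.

Differing sites — 2:A/T; 9:G/C; 11:T/C; 14:C/G; 15:C/T; 23:C/T; 27:C/G.
p = 7/28 = 0.250000.
d = −0.75 · ln(1 − (4/3)·0.250000) = −0.75 · ln(0.666667) = −0.75 · (-0.405465) = 0.3041.

0.3041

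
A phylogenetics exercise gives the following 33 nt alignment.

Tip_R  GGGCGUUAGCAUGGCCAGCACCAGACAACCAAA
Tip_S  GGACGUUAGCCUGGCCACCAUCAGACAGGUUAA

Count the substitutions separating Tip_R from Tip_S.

Differing sites — 3:G/A; 11:A/C; 18:G/C; 21:C/U; 28:A/G; 29:C/G; 30:C/U; 31:A/U.
That gives 8 mismatches out of 33 aligned sites, so the Hamming distance is 8.

8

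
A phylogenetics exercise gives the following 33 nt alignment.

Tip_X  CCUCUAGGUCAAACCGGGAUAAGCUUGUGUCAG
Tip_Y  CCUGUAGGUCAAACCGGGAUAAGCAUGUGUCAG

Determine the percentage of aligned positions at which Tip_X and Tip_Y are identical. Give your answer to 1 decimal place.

93.9%

The sequences differ at positions 4 (C/G), 25 (U/A).
31 of the 33 sites match, so the percent identity is 31/33 × 100 = 93.9%.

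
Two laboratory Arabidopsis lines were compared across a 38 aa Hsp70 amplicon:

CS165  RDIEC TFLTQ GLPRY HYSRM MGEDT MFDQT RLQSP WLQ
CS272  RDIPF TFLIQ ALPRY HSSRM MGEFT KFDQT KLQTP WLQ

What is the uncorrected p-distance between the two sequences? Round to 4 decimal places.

Mismatches occur at site 4 (E→P), site 5 (C→F), site 9 (T→I), site 11 (G→A), site 17 (Y→S), site 24 (D→F), site 26 (M→K), site 31 (R→K), site 34 (S→T).
There are 9 differences over 38 sites, so p = 9/38 = 0.2368.

0.2368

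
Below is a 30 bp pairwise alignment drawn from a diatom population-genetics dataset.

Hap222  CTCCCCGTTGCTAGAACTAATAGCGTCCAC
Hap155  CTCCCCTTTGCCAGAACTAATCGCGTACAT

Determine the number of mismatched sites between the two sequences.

5

Mismatches occur at site 7 (G↔T), site 12 (T↔C), site 22 (A↔C), site 27 (C↔A), site 30 (C↔T).
That gives 5 mismatches out of 30 aligned sites, so the Hamming distance is 5.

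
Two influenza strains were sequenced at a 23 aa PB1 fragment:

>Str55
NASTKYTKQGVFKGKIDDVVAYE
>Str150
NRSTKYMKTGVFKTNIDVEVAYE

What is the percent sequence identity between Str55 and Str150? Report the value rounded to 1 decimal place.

The sequences differ at positions 2 (A/R), 7 (T/M), 9 (Q/T), 14 (G/T), 15 (K/N), 18 (D/V), 19 (V/E).
16 of the 23 sites match, so the percent identity is 16/23 × 100 = 69.6%.

69.6%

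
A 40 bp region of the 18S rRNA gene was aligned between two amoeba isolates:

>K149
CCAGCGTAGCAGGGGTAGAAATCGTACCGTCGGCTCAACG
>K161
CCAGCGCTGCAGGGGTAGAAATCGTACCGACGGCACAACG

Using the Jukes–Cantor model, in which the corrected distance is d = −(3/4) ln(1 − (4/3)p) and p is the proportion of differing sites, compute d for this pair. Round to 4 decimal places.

Mismatches occur at site 7 (T↔C), site 8 (A↔T), site 30 (T↔A), site 35 (T↔A).
p = 4/40 = 0.100000.
d = −0.75 · ln(1 − (4/3)·0.100000) = −0.75 · ln(0.866667) = −0.75 · (-0.143100) = 0.1073.

0.1073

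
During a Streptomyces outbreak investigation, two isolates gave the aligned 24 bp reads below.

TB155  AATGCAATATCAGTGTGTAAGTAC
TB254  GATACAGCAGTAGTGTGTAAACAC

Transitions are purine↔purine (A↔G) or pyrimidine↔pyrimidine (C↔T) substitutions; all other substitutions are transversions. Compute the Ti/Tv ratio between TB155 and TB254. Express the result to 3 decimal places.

7.000

Mismatches occur at site 1 (A/G, transition), site 4 (G/A, transition), site 7 (A/G, transition), site 8 (T/C, transition), site 10 (T/G, transversion), site 11 (C/T, transition), site 21 (G/A, transition), site 22 (T/C, transition).
Of the 8 differences, 7 transitions and 1 transversion, so Ti/Tv = 7/1 = 7.000.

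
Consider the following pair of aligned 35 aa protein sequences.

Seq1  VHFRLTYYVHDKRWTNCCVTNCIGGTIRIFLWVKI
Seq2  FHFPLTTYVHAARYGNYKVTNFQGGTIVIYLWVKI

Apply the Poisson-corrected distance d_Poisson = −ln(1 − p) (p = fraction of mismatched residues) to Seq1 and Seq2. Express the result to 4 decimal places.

Mismatches occur at site 1 (V→F), site 4 (R→P), site 7 (Y→T), site 11 (D→A), site 12 (K→A), site 14 (W→Y), site 15 (T→G), site 17 (C→Y), site 18 (C→K), site 22 (C→F), site 23 (I→Q), site 28 (R→V), site 30 (F→Y).
p = 13/35 = 0.371429.
d = −ln(1 − 0.371429) = −ln(0.628571) = 0.4643.

0.4643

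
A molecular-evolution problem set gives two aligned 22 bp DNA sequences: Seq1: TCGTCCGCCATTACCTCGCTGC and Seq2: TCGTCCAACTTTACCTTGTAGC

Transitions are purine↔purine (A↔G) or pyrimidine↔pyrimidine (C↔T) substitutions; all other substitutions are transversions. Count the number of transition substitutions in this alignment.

The sequences differ at positions 7 (G/A, transition), 8 (C/A, transversion), 10 (A/T, transversion), 17 (C/T, transition), 19 (C/T, transition), 20 (T/A, transversion).
Of the 6 differences, 3 transitions and 3 transversions, so the answer is 3.

3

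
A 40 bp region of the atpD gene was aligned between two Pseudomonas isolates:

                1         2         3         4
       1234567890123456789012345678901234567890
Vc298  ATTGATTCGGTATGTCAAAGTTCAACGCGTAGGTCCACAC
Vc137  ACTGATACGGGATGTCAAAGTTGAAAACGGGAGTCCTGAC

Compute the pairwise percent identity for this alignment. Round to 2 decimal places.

Differing sites — 2:T/C; 7:T/A; 11:T/G; 23:C/G; 26:C/A; 27:G/A; 30:T/G; 31:A/G; 32:G/A; 37:A/T; 38:C/G.
29 of the 40 sites match, so the percent identity is 29/40 × 100 = 72.50%.

72.50%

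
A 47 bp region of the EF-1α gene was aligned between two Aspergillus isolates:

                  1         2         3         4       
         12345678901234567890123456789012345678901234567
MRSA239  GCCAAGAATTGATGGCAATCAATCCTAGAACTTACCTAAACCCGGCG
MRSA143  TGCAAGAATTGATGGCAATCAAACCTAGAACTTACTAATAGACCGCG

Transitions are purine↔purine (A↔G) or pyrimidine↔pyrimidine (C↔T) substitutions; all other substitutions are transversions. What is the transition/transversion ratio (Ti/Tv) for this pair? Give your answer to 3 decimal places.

Differing sites — 1:G/T (Tv); 2:C/G (Tv); 23:T/A (Tv); 36:C/T (Ti); 37:T/A (Tv); 39:A/T (Tv); 41:C/G (Tv); 42:C/A (Tv); 44:G/C (Tv).
Of the 9 differences, 1 transition and 8 transversions, so Ti/Tv = 1/8 = 0.125.

0.125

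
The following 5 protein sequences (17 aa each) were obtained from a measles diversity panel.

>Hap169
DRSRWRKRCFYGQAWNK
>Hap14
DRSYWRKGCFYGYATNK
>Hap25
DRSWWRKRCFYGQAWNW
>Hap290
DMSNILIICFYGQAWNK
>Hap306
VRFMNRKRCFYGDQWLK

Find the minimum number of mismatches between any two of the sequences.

2

Pairwise Hamming distances:
  Hap169 vs Hap14: 4
  Hap169 vs Hap25: 2
  Hap169 vs Hap290: 6
  Hap169 vs Hap306: 7
  Hap14 vs Hap25: 5
  Hap14 vs Hap290: 8
  Hap14 vs Hap306: 9
  Hap25 vs Hap290: 7
  Hap25 vs Hap306: 8
  Hap290 vs Hap306: 11
The smallest is 2, between Hap169 and Hap25.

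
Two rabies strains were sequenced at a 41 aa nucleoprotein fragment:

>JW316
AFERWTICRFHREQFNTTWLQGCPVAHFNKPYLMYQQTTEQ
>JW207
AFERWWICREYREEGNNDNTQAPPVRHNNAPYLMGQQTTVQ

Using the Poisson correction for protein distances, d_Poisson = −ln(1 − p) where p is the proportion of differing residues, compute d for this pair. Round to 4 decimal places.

0.4947

Differing sites — 6:T/W; 10:F/E; 11:H/Y; 14:Q/E; 15:F/G; 17:T/N; 18:T/D; 19:W/N; 20:L/T; 22:G/A; 23:C/P; 26:A/R; 28:F/N; 30:K/A; 35:Y/G; 40:E/V.
p = 16/41 = 0.390244.
d = −ln(1 − 0.390244) = −ln(0.609756) = 0.4947.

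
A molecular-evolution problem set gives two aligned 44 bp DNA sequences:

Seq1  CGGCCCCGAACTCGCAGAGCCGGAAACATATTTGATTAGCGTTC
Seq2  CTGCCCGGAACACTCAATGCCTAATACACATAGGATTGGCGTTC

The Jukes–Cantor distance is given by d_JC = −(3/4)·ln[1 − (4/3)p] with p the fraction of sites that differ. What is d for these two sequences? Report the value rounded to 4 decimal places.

0.3756

The sequences differ at positions 2 (G/T), 7 (C/G), 12 (T/A), 14 (G/T), 17 (G/A), 18 (A/T), 22 (G/T), 23 (G/A), 25 (A/T), 29 (T/C), 32 (T/A), 33 (T/G), 38 (A/G).
p = 13/44 = 0.295455.
d = −0.75 · ln(1 − (4/3)·0.295455) = −0.75 · ln(0.606060) = −0.75 · (-0.500776) = 0.3756.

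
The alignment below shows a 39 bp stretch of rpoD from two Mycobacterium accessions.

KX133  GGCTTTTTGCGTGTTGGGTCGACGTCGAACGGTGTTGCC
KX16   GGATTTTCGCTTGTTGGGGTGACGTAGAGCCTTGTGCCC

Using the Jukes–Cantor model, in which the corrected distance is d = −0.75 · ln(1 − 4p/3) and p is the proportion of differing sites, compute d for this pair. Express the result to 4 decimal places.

The sequences differ at positions 3 (C/A), 8 (T/C), 11 (G/T), 19 (T/G), 20 (C/T), 26 (C/A), 29 (A/G), 31 (G/C), 32 (G/T), 36 (T/G), 37 (G/C).
p = 11/39 = 0.282051.
d = −0.75 · ln(1 − (4/3)·0.282051) = −0.75 · ln(0.623932) = −0.75 · (-0.471714) = 0.3538.

0.3538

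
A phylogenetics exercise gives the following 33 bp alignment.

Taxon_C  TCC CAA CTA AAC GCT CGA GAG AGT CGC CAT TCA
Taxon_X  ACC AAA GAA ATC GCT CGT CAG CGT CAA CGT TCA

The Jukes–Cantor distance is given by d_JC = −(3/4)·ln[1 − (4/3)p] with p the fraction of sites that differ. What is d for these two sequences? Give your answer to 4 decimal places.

The sequences differ at positions 1 (T/A), 4 (C/A), 7 (C/G), 8 (T/A), 11 (A/T), 18 (A/T), 19 (G/C), 22 (A/C), 26 (G/A), 27 (C/A), 29 (A/G).
p = 11/33 = 0.333333.
d = −0.75 · ln(1 − (4/3)·0.333333) = −0.75 · ln(0.555556) = −0.75 · (-0.587786) = 0.4408.

0.4408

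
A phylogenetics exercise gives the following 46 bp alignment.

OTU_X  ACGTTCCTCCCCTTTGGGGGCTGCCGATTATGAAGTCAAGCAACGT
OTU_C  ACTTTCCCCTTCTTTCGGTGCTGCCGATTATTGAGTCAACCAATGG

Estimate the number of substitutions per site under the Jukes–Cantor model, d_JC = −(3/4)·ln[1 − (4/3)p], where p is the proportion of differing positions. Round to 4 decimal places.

0.2880

The sequences differ at positions 3 (G/T), 8 (T/C), 10 (C/T), 11 (C/T), 16 (G/C), 19 (G/T), 32 (G/T), 33 (A/G), 40 (G/C), 44 (C/T), 46 (T/G).
p = 11/46 = 0.239130.
d = −0.75 · ln(1 − (4/3)·0.239130) = −0.75 · ln(0.681160) = −0.75 · (-0.383958) = 0.2880.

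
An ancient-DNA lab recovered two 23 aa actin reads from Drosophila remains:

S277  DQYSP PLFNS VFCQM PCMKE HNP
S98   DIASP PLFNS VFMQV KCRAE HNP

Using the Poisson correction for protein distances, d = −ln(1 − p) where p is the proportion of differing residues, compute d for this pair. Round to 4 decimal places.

0.3629

Mismatches occur at site 2 (Q↔I), site 3 (Y↔A), site 13 (C↔M), site 15 (M↔V), site 16 (P↔K), site 18 (M↔R), site 19 (K↔A).
p = 7/23 = 0.304348.
d = −ln(1 − 0.304348) = −ln(0.695652) = 0.3629.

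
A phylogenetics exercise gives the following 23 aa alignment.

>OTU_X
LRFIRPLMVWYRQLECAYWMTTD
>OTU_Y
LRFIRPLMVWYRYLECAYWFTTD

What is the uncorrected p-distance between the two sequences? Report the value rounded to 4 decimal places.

Mismatches occur at site 13 (Q→Y), site 20 (M→F).
There are 2 differences over 23 sites, so p = 2/23 = 0.0870.

0.0870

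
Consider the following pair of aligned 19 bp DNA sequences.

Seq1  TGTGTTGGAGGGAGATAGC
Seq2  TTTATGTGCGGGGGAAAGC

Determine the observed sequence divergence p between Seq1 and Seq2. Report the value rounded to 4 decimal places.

The sequences differ at positions 2 (G/T), 4 (G/A), 6 (T/G), 7 (G/T), 9 (A/C), 13 (A/G), 16 (T/A).
There are 7 differences over 19 sites, so p = 7/19 = 0.3684.

0.3684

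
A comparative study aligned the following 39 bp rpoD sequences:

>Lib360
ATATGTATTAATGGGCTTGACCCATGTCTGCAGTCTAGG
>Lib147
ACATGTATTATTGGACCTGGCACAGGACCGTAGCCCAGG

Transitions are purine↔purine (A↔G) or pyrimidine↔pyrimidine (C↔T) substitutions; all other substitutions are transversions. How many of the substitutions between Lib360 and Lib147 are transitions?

8

Mismatches occur at site 2 (T↔C, transition), site 11 (A↔T, transversion), site 15 (G↔A, transition), site 17 (T↔C, transition), site 20 (A↔G, transition), site 22 (C↔A, transversion), site 25 (T↔G, transversion), site 27 (T↔A, transversion), site 29 (T↔C, transition), site 31 (C↔T, transition), site 34 (T↔C, transition), site 36 (T↔C, transition).
Of the 12 differences, 8 transitions and 4 transversions, so the answer is 8.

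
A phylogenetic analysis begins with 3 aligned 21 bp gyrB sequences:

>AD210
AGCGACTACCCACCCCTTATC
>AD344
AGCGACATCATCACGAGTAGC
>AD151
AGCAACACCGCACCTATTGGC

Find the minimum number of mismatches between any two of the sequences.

8

Pairwise Hamming distances:
  AD210 vs AD344: 10
  AD210 vs AD151: 8
  AD344 vs AD151: 9
The smallest is 8, between AD210 and AD151.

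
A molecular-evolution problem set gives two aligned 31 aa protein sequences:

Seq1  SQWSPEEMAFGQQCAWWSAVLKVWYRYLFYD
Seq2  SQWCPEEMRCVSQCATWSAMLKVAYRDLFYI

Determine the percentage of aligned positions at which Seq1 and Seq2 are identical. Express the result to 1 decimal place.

67.7%

Mismatches occur at site 4 (S→C), site 9 (A→R), site 10 (F→C), site 11 (G→V), site 12 (Q→S), site 16 (W→T), site 20 (V→M), site 24 (W→A), site 27 (Y→D), site 31 (D→I).
21 of the 31 sites match, so the percent identity is 21/31 × 100 = 67.7%.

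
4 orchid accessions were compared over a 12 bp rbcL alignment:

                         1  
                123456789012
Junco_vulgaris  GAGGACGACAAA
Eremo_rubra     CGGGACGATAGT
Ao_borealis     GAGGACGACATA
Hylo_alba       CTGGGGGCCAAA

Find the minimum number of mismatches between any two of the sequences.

1

Pairwise Hamming distances:
  Junco_vulgaris vs Eremo_rubra: 5
  Junco_vulgaris vs Ao_borealis: 1
  Junco_vulgaris vs Hylo_alba: 5
  Eremo_rubra vs Ao_borealis: 5
  Eremo_rubra vs Hylo_alba: 7
  Ao_borealis vs Hylo_alba: 6
The smallest is 1, between Junco_vulgaris and Ao_borealis.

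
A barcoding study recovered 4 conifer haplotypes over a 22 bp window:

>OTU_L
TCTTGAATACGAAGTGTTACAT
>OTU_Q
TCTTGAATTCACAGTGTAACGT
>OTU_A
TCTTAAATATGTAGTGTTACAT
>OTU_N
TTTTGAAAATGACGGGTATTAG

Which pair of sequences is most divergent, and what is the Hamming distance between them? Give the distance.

12

Pairwise Hamming distances:
  OTU_L vs OTU_Q: 5
  OTU_L vs OTU_A: 3
  OTU_L vs OTU_N: 9
  OTU_Q vs OTU_A: 7
  OTU_Q vs OTU_N: 12
  OTU_A vs OTU_N: 10
The largest is 12, between OTU_Q and OTU_N.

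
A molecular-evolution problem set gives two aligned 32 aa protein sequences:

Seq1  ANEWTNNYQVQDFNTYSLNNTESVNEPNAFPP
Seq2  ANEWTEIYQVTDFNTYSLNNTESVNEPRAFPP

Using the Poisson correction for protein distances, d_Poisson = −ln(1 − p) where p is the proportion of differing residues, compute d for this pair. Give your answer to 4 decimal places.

The sequences differ at positions 6 (N/E), 7 (N/I), 11 (Q/T), 28 (N/R).
p = 4/32 = 0.125000.
d = −ln(1 − 0.125000) = −ln(0.875000) = 0.1335.

0.1335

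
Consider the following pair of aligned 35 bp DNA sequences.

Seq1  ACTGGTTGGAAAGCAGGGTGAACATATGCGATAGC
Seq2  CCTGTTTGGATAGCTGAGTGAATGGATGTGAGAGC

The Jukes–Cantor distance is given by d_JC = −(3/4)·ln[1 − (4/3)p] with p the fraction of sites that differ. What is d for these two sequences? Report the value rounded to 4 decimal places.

0.3597

Mismatches occur at site 1 (A/C), site 5 (G/T), site 11 (A/T), site 15 (A/T), site 17 (G/A), site 23 (C/T), site 24 (A/G), site 25 (T/G), site 29 (C/T), site 32 (T/G).
p = 10/35 = 0.285714.
d = −0.75 · ln(1 − (4/3)·0.285714) = −0.75 · ln(0.619048) = −0.75 · (-0.479572) = 0.3597.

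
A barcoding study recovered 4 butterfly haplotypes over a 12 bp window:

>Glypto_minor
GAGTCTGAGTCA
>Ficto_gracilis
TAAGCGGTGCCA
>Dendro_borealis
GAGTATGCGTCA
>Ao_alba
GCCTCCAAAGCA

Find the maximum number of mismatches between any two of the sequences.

Pairwise Hamming distances:
  Glypto_minor vs Ficto_gracilis: 6
  Glypto_minor vs Dendro_borealis: 2
  Glypto_minor vs Ao_alba: 6
  Ficto_gracilis vs Dendro_borealis: 7
  Ficto_gracilis vs Ao_alba: 9
  Dendro_borealis vs Ao_alba: 8
The largest is 9, between Ficto_gracilis and Ao_alba.

9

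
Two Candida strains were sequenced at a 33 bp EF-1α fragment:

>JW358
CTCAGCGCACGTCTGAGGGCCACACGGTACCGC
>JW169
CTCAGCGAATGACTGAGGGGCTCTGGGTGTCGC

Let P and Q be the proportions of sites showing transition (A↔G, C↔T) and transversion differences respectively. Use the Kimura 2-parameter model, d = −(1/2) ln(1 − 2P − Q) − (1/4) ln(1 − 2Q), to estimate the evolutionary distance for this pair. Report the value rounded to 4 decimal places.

Mismatches occur at site 8 (C→A, transversion), site 10 (C→T, transition), site 12 (T→A, transversion), site 20 (C→G, transversion), site 22 (A→T, transversion), site 24 (A→T, transversion), site 25 (C→G, transversion), site 29 (A→G, transition), site 30 (C→T, transition).
Of the 9 differences, 3 transitions and 6 transversions over 33 sites: P = 3/33 = 0.090909, Q = 6/33 = 0.181818.
d = −0.5·ln(0.636364) − 0.25·ln(0.636364) = −0.5·(-0.451985) − 0.25·(-0.451985) = 0.3390.

0.3390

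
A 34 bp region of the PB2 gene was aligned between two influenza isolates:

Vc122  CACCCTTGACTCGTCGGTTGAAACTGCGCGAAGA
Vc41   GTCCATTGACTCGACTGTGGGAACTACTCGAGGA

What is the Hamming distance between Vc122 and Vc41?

10

Mismatches occur at site 1 (C↔G), site 2 (A↔T), site 5 (C↔A), site 14 (T↔A), site 16 (G↔T), site 19 (T↔G), site 21 (A↔G), site 26 (G↔A), site 28 (G↔T), site 32 (A↔G).
That gives 10 mismatches out of 34 aligned sites, so the Hamming distance is 10.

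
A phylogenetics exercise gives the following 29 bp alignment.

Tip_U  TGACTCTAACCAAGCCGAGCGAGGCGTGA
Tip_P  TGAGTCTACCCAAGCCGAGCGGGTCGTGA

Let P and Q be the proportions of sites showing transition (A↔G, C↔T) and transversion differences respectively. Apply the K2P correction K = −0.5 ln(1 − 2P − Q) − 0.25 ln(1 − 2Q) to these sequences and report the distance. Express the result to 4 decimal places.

The sequences differ at positions 4 (C/G, transversion), 9 (A/C, transversion), 22 (A/G, transition), 24 (G/T, transversion).
Of the 4 differences, 1 transition and 3 transversions over 29 sites: P = 1/29 = 0.034483, Q = 3/29 = 0.103448.
d = −0.5·ln(0.827586) − 0.25·ln(0.793104) = −0.5·(-0.189242) − 0.25·(-0.231801) = 0.1526.

0.1526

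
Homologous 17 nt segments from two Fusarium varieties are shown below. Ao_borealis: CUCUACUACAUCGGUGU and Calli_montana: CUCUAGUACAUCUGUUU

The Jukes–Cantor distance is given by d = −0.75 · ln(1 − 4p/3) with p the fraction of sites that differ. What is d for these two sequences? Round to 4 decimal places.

0.2012

The sequences differ at positions 6 (C/G), 13 (G/U), 16 (G/U).
p = 3/17 = 0.176471.
d = −0.75 · ln(1 − (4/3)·0.176471) = −0.75 · ln(0.764705) = −0.75 · (-0.268265) = 0.2012.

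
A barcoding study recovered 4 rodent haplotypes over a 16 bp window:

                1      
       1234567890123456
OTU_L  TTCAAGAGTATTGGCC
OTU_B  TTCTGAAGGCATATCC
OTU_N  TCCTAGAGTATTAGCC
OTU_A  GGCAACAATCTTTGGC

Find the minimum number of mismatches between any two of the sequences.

Pairwise Hamming distances:
  OTU_L vs OTU_B: 8
  OTU_L vs OTU_N: 3
  OTU_L vs OTU_A: 7
  OTU_B vs OTU_N: 7
  OTU_B vs OTU_A: 11
  OTU_N vs OTU_A: 8
The smallest is 3, between OTU_L and OTU_N.

3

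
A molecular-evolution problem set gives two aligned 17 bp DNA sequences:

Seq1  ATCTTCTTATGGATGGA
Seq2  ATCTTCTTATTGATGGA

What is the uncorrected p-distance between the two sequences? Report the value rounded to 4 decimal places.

0.0588

The sequences differ at position 11 (G/T).
There are 1 differences over 17 sites, so p = 1/17 = 0.0588.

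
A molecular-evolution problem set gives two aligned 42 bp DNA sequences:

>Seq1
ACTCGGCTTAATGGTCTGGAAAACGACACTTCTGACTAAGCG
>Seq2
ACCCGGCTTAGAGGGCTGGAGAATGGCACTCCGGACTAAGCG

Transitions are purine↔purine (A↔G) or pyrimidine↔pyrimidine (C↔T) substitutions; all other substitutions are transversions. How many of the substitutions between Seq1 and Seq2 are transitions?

Differing sites — 3:T/C (Ti); 11:A/G (Ti); 12:T/A (Tv); 15:T/G (Tv); 21:A/G (Ti); 24:C/T (Ti); 26:A/G (Ti); 31:T/C (Ti); 33:T/G (Tv).
Of the 9 differences, 6 transitions and 3 transversions, so the answer is 6.

6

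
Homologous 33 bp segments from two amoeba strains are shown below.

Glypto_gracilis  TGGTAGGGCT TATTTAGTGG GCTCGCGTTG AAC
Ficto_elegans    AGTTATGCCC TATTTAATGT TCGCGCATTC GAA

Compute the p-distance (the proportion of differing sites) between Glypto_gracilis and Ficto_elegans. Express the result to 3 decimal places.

Mismatches occur at site 1 (T↔A), site 3 (G↔T), site 6 (G↔T), site 8 (G↔C), site 10 (T↔C), site 17 (G↔A), site 20 (G↔T), site 21 (G↔T), site 23 (T↔G), site 27 (G↔A), site 30 (G↔C), site 31 (A↔G), site 33 (C↔A).
There are 13 differences over 33 sites, so p = 13/33 = 0.394.

0.394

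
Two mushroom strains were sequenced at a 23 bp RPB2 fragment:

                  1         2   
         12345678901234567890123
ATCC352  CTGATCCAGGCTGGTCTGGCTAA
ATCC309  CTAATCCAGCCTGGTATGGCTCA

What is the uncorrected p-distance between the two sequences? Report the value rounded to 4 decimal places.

The sequences differ at positions 3 (G/A), 10 (G/C), 16 (C/A), 22 (A/C).
There are 4 differences over 23 sites, so p = 4/23 = 0.1739.

0.1739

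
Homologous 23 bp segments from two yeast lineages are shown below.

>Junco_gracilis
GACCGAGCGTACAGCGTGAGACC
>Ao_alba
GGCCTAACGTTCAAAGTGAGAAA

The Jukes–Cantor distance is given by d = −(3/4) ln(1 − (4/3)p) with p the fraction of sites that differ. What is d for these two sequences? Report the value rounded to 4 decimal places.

Differing sites — 2:A/G; 5:G/T; 7:G/A; 11:A/T; 14:G/A; 15:C/A; 22:C/A; 23:C/A.
p = 8/23 = 0.347826.
d = −0.75 · ln(1 − (4/3)·0.347826) = −0.75 · ln(0.536232) = −0.75 · (-0.623188) = 0.4674.

0.4674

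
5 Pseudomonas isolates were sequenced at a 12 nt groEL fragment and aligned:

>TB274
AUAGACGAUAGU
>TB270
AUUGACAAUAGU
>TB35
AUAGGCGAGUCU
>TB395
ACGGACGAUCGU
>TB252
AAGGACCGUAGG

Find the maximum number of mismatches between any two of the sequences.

9

Pairwise Hamming distances:
  TB274 vs TB270: 2
  TB274 vs TB35: 4
  TB274 vs TB395: 3
  TB274 vs TB252: 5
  TB270 vs TB35: 6
  TB270 vs TB395: 4
  TB270 vs TB252: 5
  TB35 vs TB395: 6
  TB35 vs TB252: 9
  TB395 vs TB252: 5
The largest is 9, between TB35 and TB252.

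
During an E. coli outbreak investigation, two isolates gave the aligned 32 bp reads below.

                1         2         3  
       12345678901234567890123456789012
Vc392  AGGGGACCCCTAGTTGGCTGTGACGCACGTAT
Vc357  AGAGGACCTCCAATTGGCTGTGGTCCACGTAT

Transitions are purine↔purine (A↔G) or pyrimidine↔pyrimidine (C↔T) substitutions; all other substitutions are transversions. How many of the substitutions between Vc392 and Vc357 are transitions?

Differing sites — 3:G/A (Ti); 9:C/T (Ti); 11:T/C (Ti); 13:G/A (Ti); 23:A/G (Ti); 24:C/T (Ti); 25:G/C (Tv).
Of the 7 differences, 6 transitions and 1 transversion, so the answer is 6.

6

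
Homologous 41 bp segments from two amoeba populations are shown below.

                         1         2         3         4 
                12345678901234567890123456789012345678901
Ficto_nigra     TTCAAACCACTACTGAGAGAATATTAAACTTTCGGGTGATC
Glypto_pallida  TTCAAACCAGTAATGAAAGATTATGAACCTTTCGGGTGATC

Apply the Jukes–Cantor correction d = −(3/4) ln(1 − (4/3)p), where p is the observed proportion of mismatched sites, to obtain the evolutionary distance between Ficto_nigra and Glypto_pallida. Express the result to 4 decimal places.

0.1628

Differing sites — 10:C/G; 13:C/A; 17:G/A; 21:A/T; 25:T/G; 28:A/C.
p = 6/41 = 0.146341.
d = −0.75 · ln(1 − (4/3)·0.146341) = −0.75 · ln(0.804879) = −0.75 · (-0.217063) = 0.1628.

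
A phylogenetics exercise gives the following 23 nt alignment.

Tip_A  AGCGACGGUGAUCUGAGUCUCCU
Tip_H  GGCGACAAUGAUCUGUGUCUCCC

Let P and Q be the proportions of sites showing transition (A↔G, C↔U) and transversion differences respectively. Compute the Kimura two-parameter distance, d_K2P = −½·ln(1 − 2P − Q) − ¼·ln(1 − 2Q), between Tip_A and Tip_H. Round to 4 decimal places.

0.2710

The sequences differ at positions 1 (A/G, transition), 7 (G/A, transition), 8 (G/A, transition), 16 (A/U, transversion), 23 (U/C, transition).
Of the 5 differences, 4 transitions and 1 transversion over 23 sites: P = 4/23 = 0.173913, Q = 1/23 = 0.043478.
d = −0.5·ln(0.608696) − 0.25·ln(0.913044) = −0.5·(-0.496436) − 0.25·(-0.090971) = 0.2710.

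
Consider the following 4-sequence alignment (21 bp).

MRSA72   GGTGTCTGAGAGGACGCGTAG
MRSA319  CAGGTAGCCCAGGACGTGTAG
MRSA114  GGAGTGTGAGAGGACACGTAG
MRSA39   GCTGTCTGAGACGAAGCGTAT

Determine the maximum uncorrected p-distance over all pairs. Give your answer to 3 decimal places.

Pairwise Hamming distances:
  MRSA72 vs MRSA319: 9
  MRSA72 vs MRSA114: 3
  MRSA72 vs MRSA39: 4
  MRSA319 vs MRSA114: 10
  MRSA319 vs MRSA39: 12
  MRSA114 vs MRSA39: 7
The largest is 12 mismatches, between MRSA319 and MRSA39; p = 12/21 = 0.571.

0.571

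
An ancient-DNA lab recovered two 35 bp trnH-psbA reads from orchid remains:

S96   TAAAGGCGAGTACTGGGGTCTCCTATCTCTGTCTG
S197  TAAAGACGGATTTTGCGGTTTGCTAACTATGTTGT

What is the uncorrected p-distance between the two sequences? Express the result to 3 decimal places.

0.371

Differing sites — 6:G/A; 9:A/G; 10:G/A; 12:A/T; 13:C/T; 16:G/C; 20:C/T; 22:C/G; 26:T/A; 29:C/A; 33:C/T; 34:T/G; 35:G/T.
There are 13 differences over 35 sites, so p = 13/35 = 0.371.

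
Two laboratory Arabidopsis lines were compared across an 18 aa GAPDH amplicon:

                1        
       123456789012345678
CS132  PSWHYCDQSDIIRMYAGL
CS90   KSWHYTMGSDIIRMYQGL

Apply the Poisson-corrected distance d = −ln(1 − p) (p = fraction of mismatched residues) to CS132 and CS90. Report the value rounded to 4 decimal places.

The sequences differ at positions 1 (P/K), 6 (C/T), 7 (D/M), 8 (Q/G), 16 (A/Q).
p = 5/18 = 0.277778.
d = −ln(1 − 0.277778) = −ln(0.722222) = 0.3254.

0.3254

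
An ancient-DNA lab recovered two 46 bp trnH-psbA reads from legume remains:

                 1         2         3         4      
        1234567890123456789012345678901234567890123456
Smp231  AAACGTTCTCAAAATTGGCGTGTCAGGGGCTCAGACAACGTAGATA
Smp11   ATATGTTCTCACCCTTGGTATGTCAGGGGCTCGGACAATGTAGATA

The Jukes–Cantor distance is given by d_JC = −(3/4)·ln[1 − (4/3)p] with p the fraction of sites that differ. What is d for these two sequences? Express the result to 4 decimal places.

0.2267

Mismatches occur at site 2 (A↔T), site 4 (C↔T), site 12 (A↔C), site 13 (A↔C), site 14 (A↔C), site 19 (C↔T), site 20 (G↔A), site 33 (A↔G), site 39 (C↔T).
p = 9/46 = 0.195652.
d = −0.75 · ln(1 − (4/3)·0.195652) = −0.75 · ln(0.739131) = −0.75 · (-0.302280) = 0.2267.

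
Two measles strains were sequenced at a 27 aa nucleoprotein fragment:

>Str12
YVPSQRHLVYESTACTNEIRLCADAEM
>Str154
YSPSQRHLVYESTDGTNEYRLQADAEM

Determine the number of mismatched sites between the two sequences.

Mismatches occur at site 2 (V/S), site 14 (A/D), site 15 (C/G), site 19 (I/Y), site 22 (C/Q).
That gives 5 mismatches out of 27 aligned sites, so the Hamming distance is 5.

5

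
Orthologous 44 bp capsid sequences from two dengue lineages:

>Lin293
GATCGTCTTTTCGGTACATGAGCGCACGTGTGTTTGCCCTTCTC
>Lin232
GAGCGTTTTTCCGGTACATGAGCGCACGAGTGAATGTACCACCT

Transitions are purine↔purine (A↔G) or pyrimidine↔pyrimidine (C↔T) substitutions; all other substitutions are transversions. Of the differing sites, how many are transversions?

6

The sequences differ at positions 3 (T/G, transversion), 7 (C/T, transition), 11 (T/C, transition), 29 (T/A, transversion), 33 (T/A, transversion), 34 (T/A, transversion), 37 (C/T, transition), 38 (C/A, transversion), 40 (T/C, transition), 41 (T/A, transversion), 43 (T/C, transition), 44 (C/T, transition).
Of the 12 differences, 6 transitions and 6 transversions, so the answer is 6.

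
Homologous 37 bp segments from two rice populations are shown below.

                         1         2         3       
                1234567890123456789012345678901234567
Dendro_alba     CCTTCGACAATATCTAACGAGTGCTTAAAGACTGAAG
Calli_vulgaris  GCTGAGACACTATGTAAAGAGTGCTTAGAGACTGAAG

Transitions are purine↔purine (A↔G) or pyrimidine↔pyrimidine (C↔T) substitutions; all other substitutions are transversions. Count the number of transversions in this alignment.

6

Differing sites — 1:C/G (Tv); 4:T/G (Tv); 5:C/A (Tv); 10:A/C (Tv); 14:C/G (Tv); 18:C/A (Tv); 28:A/G (Ti).
Of the 7 differences, 1 transition and 6 transversions, so the answer is 6.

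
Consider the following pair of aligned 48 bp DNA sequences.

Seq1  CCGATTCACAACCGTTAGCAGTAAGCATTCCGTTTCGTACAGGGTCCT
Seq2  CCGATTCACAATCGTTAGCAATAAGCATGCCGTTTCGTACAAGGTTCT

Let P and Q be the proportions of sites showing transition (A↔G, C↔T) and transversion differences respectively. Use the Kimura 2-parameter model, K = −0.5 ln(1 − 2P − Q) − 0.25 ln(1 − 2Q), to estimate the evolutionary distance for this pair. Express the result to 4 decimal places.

Mismatches occur at site 12 (C/T, transition), site 21 (G/A, transition), site 29 (T/G, transversion), site 42 (G/A, transition), site 46 (C/T, transition).
Of the 5 differences, 4 transitions and 1 transversion over 48 sites: P = 4/48 = 0.083333, Q = 1/48 = 0.020833.
d = −0.5·ln(0.812501) − 0.25·ln(0.958334) = −0.5·(-0.207638) − 0.25·(-0.042559) = 0.1145.

0.1145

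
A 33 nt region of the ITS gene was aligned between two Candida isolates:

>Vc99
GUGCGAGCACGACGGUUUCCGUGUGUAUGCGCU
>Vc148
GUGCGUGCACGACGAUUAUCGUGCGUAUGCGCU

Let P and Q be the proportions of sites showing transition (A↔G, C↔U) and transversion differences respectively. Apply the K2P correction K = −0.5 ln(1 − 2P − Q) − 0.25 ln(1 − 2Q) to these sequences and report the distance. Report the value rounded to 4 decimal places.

0.1711

Differing sites — 6:A/U (Tv); 15:G/A (Ti); 18:U/A (Tv); 19:C/U (Ti); 24:U/C (Ti).
Of the 5 differences, 3 transitions and 2 transversions over 33 sites: P = 3/33 = 0.090909, Q = 2/33 = 0.060606.
d = −0.5·ln(0.757576) − 0.25·ln(0.878788) = −0.5·(-0.277631) − 0.25·(-0.129212) = 0.1711.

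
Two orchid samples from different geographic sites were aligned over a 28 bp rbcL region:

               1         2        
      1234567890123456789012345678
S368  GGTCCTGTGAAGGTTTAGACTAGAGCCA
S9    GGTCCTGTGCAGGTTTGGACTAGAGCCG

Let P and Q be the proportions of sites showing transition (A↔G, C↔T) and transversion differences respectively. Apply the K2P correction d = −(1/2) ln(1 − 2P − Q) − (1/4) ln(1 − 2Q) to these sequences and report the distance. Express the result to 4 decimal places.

Mismatches occur at site 10 (A/C, transversion), site 17 (A/G, transition), site 28 (A/G, transition).
Of the 3 differences, 2 transitions and 1 transversion over 28 sites: P = 2/28 = 0.071429, Q = 1/28 = 0.035714.
d = −0.5·ln(0.821428) − 0.25·ln(0.928572) = −0.5·(-0.196711) − 0.25·(-0.074107) = 0.1169.

0.1169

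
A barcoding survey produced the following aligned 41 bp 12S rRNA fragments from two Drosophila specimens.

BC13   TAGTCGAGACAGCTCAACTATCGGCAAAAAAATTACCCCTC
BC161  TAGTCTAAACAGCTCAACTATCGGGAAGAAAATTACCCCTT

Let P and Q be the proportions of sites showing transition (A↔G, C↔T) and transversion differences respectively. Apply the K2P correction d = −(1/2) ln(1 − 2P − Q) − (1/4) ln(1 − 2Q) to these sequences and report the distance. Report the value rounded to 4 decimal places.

0.1342

Differing sites — 6:G/T (Tv); 8:G/A (Ti); 25:C/G (Tv); 28:A/G (Ti); 41:C/T (Ti).
Of the 5 differences, 3 transitions and 2 transversions over 41 sites: P = 3/41 = 0.073171, Q = 2/41 = 0.048780.
d = −0.5·ln(0.804878) − 0.25·ln(0.902440) = −0.5·(-0.217065) − 0.25·(-0.102653) = 0.1342.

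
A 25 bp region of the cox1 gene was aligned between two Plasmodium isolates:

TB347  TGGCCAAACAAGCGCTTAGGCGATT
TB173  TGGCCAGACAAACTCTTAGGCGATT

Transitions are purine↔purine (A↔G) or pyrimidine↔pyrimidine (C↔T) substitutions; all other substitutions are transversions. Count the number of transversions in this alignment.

1

Mismatches occur at site 7 (A/G, transition), site 12 (G/A, transition), site 14 (G/T, transversion).
Of the 3 differences, 2 transitions and 1 transversion, so the answer is 1.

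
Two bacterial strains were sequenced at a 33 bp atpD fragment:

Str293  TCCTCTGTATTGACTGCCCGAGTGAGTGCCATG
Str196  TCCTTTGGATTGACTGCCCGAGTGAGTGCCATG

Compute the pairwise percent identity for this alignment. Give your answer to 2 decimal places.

Mismatches occur at site 5 (C→T), site 8 (T→G).
31 of the 33 sites match, so the percent identity is 31/33 × 100 = 93.94%.

93.94%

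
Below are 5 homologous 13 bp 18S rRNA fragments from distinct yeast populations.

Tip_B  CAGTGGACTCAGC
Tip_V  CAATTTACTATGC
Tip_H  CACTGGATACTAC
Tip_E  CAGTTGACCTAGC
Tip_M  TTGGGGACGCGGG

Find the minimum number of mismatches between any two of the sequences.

3

Pairwise Hamming distances:
  Tip_B vs Tip_V: 5
  Tip_B vs Tip_H: 5
  Tip_B vs Tip_E: 3
  Tip_B vs Tip_M: 6
  Tip_V vs Tip_H: 7
  Tip_V vs Tip_E: 5
  Tip_V vs Tip_M: 10
  Tip_H vs Tip_E: 7
  Tip_H vs Tip_M: 9
  Tip_E vs Tip_M: 8
The smallest is 3, between Tip_B and Tip_E.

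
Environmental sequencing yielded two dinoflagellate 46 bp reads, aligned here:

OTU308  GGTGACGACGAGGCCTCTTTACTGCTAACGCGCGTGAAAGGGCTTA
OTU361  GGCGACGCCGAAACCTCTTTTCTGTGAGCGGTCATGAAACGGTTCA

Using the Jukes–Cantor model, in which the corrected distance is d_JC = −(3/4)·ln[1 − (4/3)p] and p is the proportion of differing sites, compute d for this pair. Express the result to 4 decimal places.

0.3904

The sequences differ at positions 3 (T/C), 8 (A/C), 12 (G/A), 13 (G/A), 21 (A/T), 25 (C/T), 26 (T/G), 28 (A/G), 31 (C/G), 32 (G/T), 34 (G/A), 40 (G/C), 43 (C/T), 45 (T/C).
p = 14/46 = 0.304348.
d = −0.75 · ln(1 − (4/3)·0.304348) = −0.75 · ln(0.594203) = −0.75 · (-0.520534) = 0.3904.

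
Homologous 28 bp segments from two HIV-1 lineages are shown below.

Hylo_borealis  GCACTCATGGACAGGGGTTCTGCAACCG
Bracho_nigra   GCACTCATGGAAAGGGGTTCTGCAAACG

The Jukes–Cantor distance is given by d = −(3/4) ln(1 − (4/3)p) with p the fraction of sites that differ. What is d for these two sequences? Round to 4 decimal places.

Mismatches occur at site 12 (C↔A), site 26 (C↔A).
p = 2/28 = 0.071429.
d = −0.75 · ln(1 − (4/3)·0.071429) = −0.75 · ln(0.904761) = −0.75 · (-0.100084) = 0.0751.

0.0751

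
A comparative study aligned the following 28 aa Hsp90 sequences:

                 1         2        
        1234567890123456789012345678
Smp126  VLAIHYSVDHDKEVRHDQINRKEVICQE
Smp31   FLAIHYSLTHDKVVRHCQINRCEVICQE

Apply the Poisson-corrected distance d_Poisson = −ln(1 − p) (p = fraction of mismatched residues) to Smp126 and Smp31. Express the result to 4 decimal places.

Mismatches occur at site 1 (V/F), site 8 (V/L), site 9 (D/T), site 13 (E/V), site 17 (D/C), site 22 (K/C).
p = 6/28 = 0.214286.
d = −ln(1 − 0.214286) = −ln(0.785714) = 0.2412.

0.2412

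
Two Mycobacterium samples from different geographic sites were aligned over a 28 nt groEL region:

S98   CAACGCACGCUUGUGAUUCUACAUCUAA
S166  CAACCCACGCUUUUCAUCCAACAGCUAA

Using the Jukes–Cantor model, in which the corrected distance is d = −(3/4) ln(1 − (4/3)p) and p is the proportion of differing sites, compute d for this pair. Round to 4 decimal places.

Mismatches occur at site 5 (G→C), site 13 (G→U), site 15 (G→C), site 18 (U→C), site 20 (U→A), site 24 (U→G).
p = 6/28 = 0.214286.
d = −0.75 · ln(1 − (4/3)·0.214286) = −0.75 · ln(0.714285) = −0.75 · (-0.336473) = 0.2524.

0.2524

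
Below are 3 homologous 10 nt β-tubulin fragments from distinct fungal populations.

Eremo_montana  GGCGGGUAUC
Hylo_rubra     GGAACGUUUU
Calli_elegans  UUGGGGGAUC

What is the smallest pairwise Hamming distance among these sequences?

Pairwise Hamming distances:
  Eremo_montana vs Hylo_rubra: 5
  Eremo_montana vs Calli_elegans: 4
  Hylo_rubra vs Calli_elegans: 8
The smallest is 4, between Eremo_montana and Calli_elegans.

4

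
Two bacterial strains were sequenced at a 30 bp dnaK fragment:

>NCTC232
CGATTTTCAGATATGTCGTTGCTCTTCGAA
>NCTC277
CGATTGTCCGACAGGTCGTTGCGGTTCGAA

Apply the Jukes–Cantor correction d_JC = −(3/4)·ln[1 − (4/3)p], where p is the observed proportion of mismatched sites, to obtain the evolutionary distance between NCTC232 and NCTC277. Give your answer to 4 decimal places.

0.2326

Mismatches occur at site 6 (T↔G), site 9 (A↔C), site 12 (T↔C), site 14 (T↔G), site 23 (T↔G), site 24 (C↔G).
p = 6/30 = 0.200000.
d = −0.75 · ln(1 − (4/3)·0.200000) = −0.75 · ln(0.733333) = −0.75 · (-0.310155) = 0.2326.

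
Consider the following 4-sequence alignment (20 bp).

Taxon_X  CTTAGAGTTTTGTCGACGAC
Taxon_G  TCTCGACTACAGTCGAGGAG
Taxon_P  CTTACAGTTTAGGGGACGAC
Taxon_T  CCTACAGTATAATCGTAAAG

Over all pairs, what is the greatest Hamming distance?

11

Pairwise Hamming distances:
  Taxon_X vs Taxon_G: 9
  Taxon_X vs Taxon_P: 4
  Taxon_X vs Taxon_T: 9
  Taxon_G vs Taxon_P: 11
  Taxon_G vs Taxon_T: 9
  Taxon_P vs Taxon_T: 9
The largest is 11, between Taxon_G and Taxon_P.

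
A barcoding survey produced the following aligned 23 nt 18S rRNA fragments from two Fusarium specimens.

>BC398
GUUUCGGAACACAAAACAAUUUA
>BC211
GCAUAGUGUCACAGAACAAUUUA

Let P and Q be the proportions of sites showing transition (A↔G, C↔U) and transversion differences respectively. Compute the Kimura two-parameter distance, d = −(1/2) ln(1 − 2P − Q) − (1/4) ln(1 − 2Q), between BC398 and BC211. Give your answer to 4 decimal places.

The sequences differ at positions 2 (U/C, transition), 3 (U/A, transversion), 5 (C/A, transversion), 7 (G/U, transversion), 8 (A/G, transition), 9 (A/U, transversion), 14 (A/G, transition).
Of the 7 differences, 3 transitions and 4 transversions over 23 sites: P = 3/23 = 0.130435, Q = 4/23 = 0.173913.
d = −0.5·ln(0.565217) − 0.25·ln(0.652174) = −0.5·(-0.570546) − 0.25·(-0.427444) = 0.3921.

0.3921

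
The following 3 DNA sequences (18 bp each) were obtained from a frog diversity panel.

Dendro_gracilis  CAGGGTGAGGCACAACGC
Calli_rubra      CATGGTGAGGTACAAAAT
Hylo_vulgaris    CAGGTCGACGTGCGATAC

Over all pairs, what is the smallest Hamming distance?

5

Pairwise Hamming distances:
  Dendro_gracilis vs Calli_rubra: 5
  Dendro_gracilis vs Hylo_vulgaris: 8
  Calli_rubra vs Hylo_vulgaris: 8
The smallest is 5, between Dendro_gracilis and Calli_rubra.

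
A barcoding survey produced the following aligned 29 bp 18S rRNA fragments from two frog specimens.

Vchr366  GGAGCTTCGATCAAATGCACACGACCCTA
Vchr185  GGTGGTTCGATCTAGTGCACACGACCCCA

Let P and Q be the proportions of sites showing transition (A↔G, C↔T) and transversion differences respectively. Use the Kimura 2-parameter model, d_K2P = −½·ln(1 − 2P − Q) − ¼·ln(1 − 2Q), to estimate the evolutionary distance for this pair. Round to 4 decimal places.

The sequences differ at positions 3 (A/T, transversion), 5 (C/G, transversion), 13 (A/T, transversion), 15 (A/G, transition), 28 (T/C, transition).
Of the 5 differences, 2 transitions and 3 transversions over 29 sites: P = 2/29 = 0.068966, Q = 3/29 = 0.103448.
d = −0.5·ln(0.758620) − 0.25·ln(0.793104) = −0.5·(-0.276254) − 0.25·(-0.231801) = 0.1961.

0.1961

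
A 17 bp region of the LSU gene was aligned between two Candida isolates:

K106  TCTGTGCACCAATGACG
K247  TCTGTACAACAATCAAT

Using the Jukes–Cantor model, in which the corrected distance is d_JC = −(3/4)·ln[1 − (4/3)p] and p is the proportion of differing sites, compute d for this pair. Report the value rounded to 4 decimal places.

0.3734

Differing sites — 6:G/A; 9:C/A; 14:G/C; 16:C/A; 17:G/T.
p = 5/17 = 0.294118.
d = −0.75 · ln(1 − (4/3)·0.294118) = −0.75 · ln(0.607843) = −0.75 · (-0.497839) = 0.3734.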